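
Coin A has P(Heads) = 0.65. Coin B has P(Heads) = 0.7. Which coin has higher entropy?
A

For binary distributions, entropy is maximized at p=0.5 and decreases as p moves toward 0 or 1.

H(A) = H(0.65) = 0.9341 bits
H(B) = H(0.7) = 0.8813 bits

Distribution A (p=0.65) is closer to uniform (p=0.5), so it has higher entropy.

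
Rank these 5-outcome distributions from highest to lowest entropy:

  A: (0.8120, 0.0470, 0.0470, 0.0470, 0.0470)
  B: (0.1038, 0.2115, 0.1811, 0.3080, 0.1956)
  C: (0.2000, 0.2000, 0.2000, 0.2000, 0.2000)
C > B > A

Key insight: Entropy is maximized by uniform distributions and minimized by concentrated distributions.

- Uniform distributions have maximum entropy log₂(5) = 2.3219 bits
- The more "peaked" or concentrated a distribution, the lower its entropy

Entropies:
  H(A) = 1.0733 bits
  H(B) = 2.2434 bits
  H(C) = 2.3219 bits

Ranking: C > B > A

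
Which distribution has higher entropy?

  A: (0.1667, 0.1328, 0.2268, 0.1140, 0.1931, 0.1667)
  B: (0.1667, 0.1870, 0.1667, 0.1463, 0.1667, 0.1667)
B

Both distributions are close to uniform, making this a harder comparison.

H(A) = 2.5492 bits
H(B) = 2.5814 bits

The distribution closer to uniform has higher entropy.
Answer: B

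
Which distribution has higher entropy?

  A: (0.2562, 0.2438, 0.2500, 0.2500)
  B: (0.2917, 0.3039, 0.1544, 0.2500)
A

Both distributions are close to uniform, making this a harder comparison.

H(A) = 1.9998 bits
H(B) = 1.9569 bits

The distribution closer to uniform has higher entropy.
Answer: A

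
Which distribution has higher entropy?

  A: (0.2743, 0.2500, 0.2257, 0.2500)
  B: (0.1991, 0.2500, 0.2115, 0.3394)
A

Both distributions are close to uniform, making this a harder comparison.

H(A) = 1.9966 bits
H(B) = 1.9667 bits

The distribution closer to uniform has higher entropy.
Answer: A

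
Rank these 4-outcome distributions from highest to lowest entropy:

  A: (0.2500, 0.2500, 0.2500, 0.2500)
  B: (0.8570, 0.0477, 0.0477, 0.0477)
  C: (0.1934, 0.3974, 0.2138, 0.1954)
A > C > B

Key insight: Entropy is maximized by uniform distributions and minimized by concentrated distributions.

- Uniform distributions have maximum entropy log₂(4) = 2.0000 bits
- The more "peaked" or concentrated a distribution, the lower its entropy

Entropies:
  H(A) = 2.0000 bits
  H(B) = 0.8187 bits
  H(C) = 1.9236 bits

Ranking: A > C > B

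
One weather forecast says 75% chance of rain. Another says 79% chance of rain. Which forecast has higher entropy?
75% forecast

Treat each forecast as a Bernoulli distribution. Binary entropy is maximized at p=0.5 and falls off symmetrically toward 0 or 1. The 75% forecast is closer to 50%, so it is more uncertain. H(75%) ≈ 0.811 bits, H(79%) ≈ 0.741 bits.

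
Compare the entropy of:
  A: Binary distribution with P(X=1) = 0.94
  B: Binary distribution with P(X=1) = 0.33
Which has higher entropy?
B

For binary distributions, entropy is maximized at p=0.5 and decreases as p moves toward 0 or 1.

H(A) = H(0.94) = 0.3274 bits
H(B) = H(0.33) = 0.9149 bits

Distribution B (p=0.33) is closer to uniform (p=0.5), so it has higher entropy.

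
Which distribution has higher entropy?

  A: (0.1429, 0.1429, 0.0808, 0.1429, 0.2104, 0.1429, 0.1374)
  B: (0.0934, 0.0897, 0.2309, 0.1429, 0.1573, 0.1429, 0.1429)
A

Both distributions are close to uniform, making this a harder comparison.

H(A) = 2.7640 bits
H(B) = 2.7429 bits

The distribution closer to uniform has higher entropy.
Answer: A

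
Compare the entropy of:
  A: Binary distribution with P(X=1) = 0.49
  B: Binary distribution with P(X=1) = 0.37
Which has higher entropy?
A

For binary distributions, entropy is maximized at p=0.5 and decreases as p moves toward 0 or 1.

H(A) = H(0.49) = 0.9997 bits
H(B) = H(0.37) = 0.9507 bits

Distribution A (p=0.49) is closer to uniform (p=0.5), so it has higher entropy.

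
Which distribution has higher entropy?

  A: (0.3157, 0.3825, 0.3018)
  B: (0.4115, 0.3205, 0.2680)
A

Both distributions are close to uniform, making this a harder comparison.

H(A) = 1.5771 bits
H(B) = 1.5624 bits

The distribution closer to uniform has higher entropy.
Answer: A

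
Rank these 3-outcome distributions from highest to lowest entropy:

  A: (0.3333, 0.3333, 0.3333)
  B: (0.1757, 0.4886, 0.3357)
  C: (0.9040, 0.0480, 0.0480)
A > B > C

Key insight: Entropy is maximized by uniform distributions and minimized by concentrated distributions.

- Uniform distributions have maximum entropy log₂(3) = 1.5850 bits
- The more "peaked" or concentrated a distribution, the lower its entropy

Entropies:
  H(A) = 1.5850 bits
  H(B) = 1.4743 bits
  H(C) = 0.5522 bits

Ranking: A > B > C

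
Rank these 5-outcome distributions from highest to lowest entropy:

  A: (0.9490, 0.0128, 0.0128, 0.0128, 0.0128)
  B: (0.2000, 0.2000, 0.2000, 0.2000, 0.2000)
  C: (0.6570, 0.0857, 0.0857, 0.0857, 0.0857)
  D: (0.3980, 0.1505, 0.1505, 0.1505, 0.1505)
B > D > C > A

Key insight: Entropy is maximized by uniform distributions and minimized by concentrated distributions.

Entropies:
  H(A) = 0.3926 bits
  H(B) = 2.3219 bits
  H(C) = 1.6137 bits
  H(D) = 2.1738 bits

Ranking: B > D > C > A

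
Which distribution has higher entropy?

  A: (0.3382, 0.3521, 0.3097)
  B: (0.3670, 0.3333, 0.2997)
A

Both distributions are close to uniform, making this a harder comparison.

H(A) = 1.5829 bits
H(B) = 1.5801 bits

The distribution closer to uniform has higher entropy.
Answer: A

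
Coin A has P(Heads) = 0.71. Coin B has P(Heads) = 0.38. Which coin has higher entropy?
B

For binary distributions, entropy is maximized at p=0.5 and decreases as p moves toward 0 or 1.

H(A) = H(0.71) = 0.8687 bits
H(B) = H(0.38) = 0.9580 bits

Distribution B (p=0.38) is closer to uniform (p=0.5), so it has higher entropy.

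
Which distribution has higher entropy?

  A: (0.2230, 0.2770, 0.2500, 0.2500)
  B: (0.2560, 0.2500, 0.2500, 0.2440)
B

Both distributions are close to uniform, making this a harder comparison.

H(A) = 1.9958 bits
H(B) = 1.9998 bits

The distribution closer to uniform has higher entropy.
Answer: B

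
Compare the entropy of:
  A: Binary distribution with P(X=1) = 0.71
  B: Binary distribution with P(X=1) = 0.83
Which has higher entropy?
A

For binary distributions, entropy is maximized at p=0.5 and decreases as p moves toward 0 or 1.

H(A) = H(0.71) = 0.8687 bits
H(B) = H(0.83) = 0.6577 bits

Distribution A (p=0.71) is closer to uniform (p=0.5), so it has higher entropy.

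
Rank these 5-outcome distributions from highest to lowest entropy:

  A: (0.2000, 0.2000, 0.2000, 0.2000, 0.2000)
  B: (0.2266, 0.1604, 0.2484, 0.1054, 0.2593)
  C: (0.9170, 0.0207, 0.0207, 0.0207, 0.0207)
A > B > C

Key insight: Entropy is maximized by uniform distributions and minimized by concentrated distributions.

- Uniform distributions have maximum entropy log₂(5) = 2.3219 bits
- The more "peaked" or concentrated a distribution, the lower its entropy

Entropies:
  H(A) = 2.3219 bits
  H(B) = 2.2549 bits
  H(C) = 0.5787 bits

Ranking: A > B > C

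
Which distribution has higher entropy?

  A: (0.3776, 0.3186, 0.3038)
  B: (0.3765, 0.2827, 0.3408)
A

Both distributions are close to uniform, making this a harder comparison.

H(A) = 1.5785 bits
H(B) = 1.5751 bits

The distribution closer to uniform has higher entropy.
Answer: A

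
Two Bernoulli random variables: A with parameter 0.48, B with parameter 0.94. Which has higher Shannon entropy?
A

For binary distributions, entropy is maximized at p=0.5 and decreases as p moves toward 0 or 1.

H(A) = H(0.48) = 0.9988 bits
H(B) = H(0.94) = 0.3274 bits

Distribution A (p=0.48) is closer to uniform (p=0.5), so it has higher entropy.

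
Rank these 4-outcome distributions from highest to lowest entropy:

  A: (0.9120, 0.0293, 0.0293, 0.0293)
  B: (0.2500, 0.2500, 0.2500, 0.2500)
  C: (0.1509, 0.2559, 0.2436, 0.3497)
B > C > A

Key insight: Entropy is maximized by uniform distributions and minimized by concentrated distributions.

- Uniform distributions have maximum entropy log₂(4) = 2.0000 bits
- The more "peaked" or concentrated a distribution, the lower its entropy

Entropies:
  H(A) = 0.5692 bits
  H(B) = 2.0000 bits
  H(C) = 1.9412 bits

Ranking: B > C > A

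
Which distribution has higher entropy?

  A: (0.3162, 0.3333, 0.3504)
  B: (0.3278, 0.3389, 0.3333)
B

Both distributions are close to uniform, making this a harder comparison.

H(A) = 1.5837 bits
H(B) = 1.5848 bits

The distribution closer to uniform has higher entropy.
Answer: B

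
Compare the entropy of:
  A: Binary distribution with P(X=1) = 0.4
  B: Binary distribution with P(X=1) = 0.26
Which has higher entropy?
A

For binary distributions, entropy is maximized at p=0.5 and decreases as p moves toward 0 or 1.

H(A) = H(0.4) = 0.9710 bits
H(B) = H(0.26) = 0.8267 bits

Distribution A (p=0.4) is closer to uniform (p=0.5), so it has higher entropy.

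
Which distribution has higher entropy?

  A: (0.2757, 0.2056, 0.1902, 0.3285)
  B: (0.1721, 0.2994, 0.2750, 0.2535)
B

Both distributions are close to uniform, making this a harder comparison.

H(A) = 1.9647 bits
H(B) = 1.9719 bits

The distribution closer to uniform has higher entropy.
Answer: B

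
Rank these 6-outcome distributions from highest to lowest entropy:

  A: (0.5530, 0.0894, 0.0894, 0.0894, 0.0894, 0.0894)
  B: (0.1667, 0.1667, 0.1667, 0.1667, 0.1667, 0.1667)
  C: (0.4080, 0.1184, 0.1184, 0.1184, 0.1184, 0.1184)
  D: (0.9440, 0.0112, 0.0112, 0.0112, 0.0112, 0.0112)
B > C > A > D

Key insight: Entropy is maximized by uniform distributions and minimized by concentrated distributions.

Entropies:
  H(A) = 2.0298 bits
  H(B) = 2.5850 bits
  H(C) = 2.3500 bits
  H(D) = 0.4414 bits

Ranking: B > C > A > D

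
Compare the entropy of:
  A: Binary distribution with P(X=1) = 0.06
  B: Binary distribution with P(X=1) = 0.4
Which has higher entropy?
B

For binary distributions, entropy is maximized at p=0.5 and decreases as p moves toward 0 or 1.

H(A) = H(0.06) = 0.3274 bits
H(B) = H(0.4) = 0.9710 bits

Distribution B (p=0.4) is closer to uniform (p=0.5), so it has higher entropy.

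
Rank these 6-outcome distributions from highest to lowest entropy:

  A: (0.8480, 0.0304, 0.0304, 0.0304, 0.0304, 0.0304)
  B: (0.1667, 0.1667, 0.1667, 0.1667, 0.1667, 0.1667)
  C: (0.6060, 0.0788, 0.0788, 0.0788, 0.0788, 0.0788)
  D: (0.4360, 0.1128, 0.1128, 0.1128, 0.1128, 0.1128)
B > D > C > A

Key insight: Entropy is maximized by uniform distributions and minimized by concentrated distributions.

Entropies:
  H(A) = 0.9678 bits
  H(B) = 2.5850 bits
  H(C) = 1.8822 bits
  H(D) = 2.2977 bits

Ranking: B > D > C > A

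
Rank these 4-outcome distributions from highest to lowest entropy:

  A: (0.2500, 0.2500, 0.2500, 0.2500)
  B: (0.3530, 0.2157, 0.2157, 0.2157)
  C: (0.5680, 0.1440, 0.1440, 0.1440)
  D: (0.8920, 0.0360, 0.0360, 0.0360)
A > B > C > D

Key insight: Entropy is maximized by uniform distributions and minimized by concentrated distributions.

Entropies:
  H(A) = 2.0000 bits
  H(B) = 1.9622 bits
  H(C) = 1.6713 bits
  H(D) = 0.6650 bits

Ranking: A > B > C > D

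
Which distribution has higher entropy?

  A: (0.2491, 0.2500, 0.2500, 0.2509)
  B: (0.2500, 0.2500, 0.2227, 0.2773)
A

Both distributions are close to uniform, making this a harder comparison.

H(A) = 2.0000 bits
H(B) = 1.9957 bits

The distribution closer to uniform has higher entropy.
Answer: A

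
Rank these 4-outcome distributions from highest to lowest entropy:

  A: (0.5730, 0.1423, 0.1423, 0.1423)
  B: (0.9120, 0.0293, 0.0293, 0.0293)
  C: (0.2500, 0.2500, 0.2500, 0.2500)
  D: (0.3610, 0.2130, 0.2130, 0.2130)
C > D > A > B

Key insight: Entropy is maximized by uniform distributions and minimized by concentrated distributions.

Entropies:
  H(A) = 1.6613 bits
  H(B) = 0.5692 bits
  H(C) = 2.0000 bits
  H(D) = 1.9563 bits

Ranking: C > D > A > B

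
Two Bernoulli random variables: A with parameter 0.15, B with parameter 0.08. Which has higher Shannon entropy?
A

For binary distributions, entropy is maximized at p=0.5 and decreases as p moves toward 0 or 1.

H(A) = H(0.15) = 0.6098 bits
H(B) = H(0.08) = 0.4022 bits

Distribution A (p=0.15) is closer to uniform (p=0.5), so it has higher entropy.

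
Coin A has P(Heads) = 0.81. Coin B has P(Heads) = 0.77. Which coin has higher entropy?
B

For binary distributions, entropy is maximized at p=0.5 and decreases as p moves toward 0 or 1.

H(A) = H(0.81) = 0.7015 bits
H(B) = H(0.77) = 0.7780 bits

Distribution B (p=0.77) is closer to uniform (p=0.5), so it has higher entropy.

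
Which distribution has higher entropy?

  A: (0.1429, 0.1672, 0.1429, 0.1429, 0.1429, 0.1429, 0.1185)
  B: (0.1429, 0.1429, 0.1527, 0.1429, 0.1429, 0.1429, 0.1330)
B

Both distributions are close to uniform, making this a harder comparison.

H(A) = 2.8013 bits
H(B) = 2.8064 bits

The distribution closer to uniform has higher entropy.
Answer: B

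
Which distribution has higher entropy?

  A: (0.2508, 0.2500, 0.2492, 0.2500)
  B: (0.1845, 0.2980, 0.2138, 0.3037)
A

Both distributions are close to uniform, making this a harder comparison.

H(A) = 2.0000 bits
H(B) = 1.9683 bits

The distribution closer to uniform has higher entropy.
Answer: A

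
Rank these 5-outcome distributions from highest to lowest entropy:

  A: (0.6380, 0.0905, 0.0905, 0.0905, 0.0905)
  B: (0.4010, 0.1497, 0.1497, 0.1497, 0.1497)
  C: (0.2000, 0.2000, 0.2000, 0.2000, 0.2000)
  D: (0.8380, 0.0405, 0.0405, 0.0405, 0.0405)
C > B > A > D

Key insight: Entropy is maximized by uniform distributions and minimized by concentrated distributions.

Entropies:
  H(A) = 1.6683 bits
  H(B) = 2.1695 bits
  H(C) = 2.3219 bits
  H(D) = 0.9631 bits

Ranking: C > B > A > D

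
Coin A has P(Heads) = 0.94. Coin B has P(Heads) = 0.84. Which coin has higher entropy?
B

For binary distributions, entropy is maximized at p=0.5 and decreases as p moves toward 0 or 1.

H(A) = H(0.94) = 0.3274 bits
H(B) = H(0.84) = 0.6343 bits

Distribution B (p=0.84) is closer to uniform (p=0.5), so it has higher entropy.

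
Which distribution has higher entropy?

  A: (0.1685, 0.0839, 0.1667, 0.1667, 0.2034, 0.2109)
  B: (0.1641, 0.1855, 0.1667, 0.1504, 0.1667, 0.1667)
B

Both distributions are close to uniform, making this a harder comparison.

H(A) = 2.5354 bits
H(B) = 2.5823 bits

The distribution closer to uniform has higher entropy.
Answer: B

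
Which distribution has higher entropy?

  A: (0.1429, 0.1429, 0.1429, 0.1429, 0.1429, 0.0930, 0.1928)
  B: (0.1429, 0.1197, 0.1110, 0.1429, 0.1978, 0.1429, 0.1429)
B

Both distributions are close to uniform, making this a harder comparison.

H(A) = 2.7817 bits
H(B) = 2.7854 bits

The distribution closer to uniform has higher entropy.
Answer: B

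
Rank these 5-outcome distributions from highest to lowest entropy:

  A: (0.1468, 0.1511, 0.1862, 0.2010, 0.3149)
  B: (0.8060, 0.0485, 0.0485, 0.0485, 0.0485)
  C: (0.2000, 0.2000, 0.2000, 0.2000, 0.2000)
C > A > B

Key insight: Entropy is maximized by uniform distributions and minimized by concentrated distributions.

- Uniform distributions have maximum entropy log₂(5) = 2.3219 bits
- The more "peaked" or concentrated a distribution, the lower its entropy

Entropies:
  H(A) = 2.2601 bits
  H(B) = 1.0978 bits
  H(C) = 2.3219 bits

Ranking: C > A > B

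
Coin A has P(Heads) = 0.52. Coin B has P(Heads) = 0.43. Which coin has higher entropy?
A

For binary distributions, entropy is maximized at p=0.5 and decreases as p moves toward 0 or 1.

H(A) = H(0.52) = 0.9988 bits
H(B) = H(0.43) = 0.9858 bits

Distribution A (p=0.52) is closer to uniform (p=0.5), so it has higher entropy.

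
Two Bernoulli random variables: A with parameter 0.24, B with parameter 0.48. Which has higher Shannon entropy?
B

For binary distributions, entropy is maximized at p=0.5 and decreases as p moves toward 0 or 1.

H(A) = H(0.24) = 0.7950 bits
H(B) = H(0.48) = 0.9988 bits

Distribution B (p=0.48) is closer to uniform (p=0.5), so it has higher entropy.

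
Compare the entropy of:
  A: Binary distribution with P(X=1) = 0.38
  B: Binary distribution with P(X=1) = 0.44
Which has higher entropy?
B

For binary distributions, entropy is maximized at p=0.5 and decreases as p moves toward 0 or 1.

H(A) = H(0.38) = 0.9580 bits
H(B) = H(0.44) = 0.9896 bits

Distribution B (p=0.44) is closer to uniform (p=0.5), so it has higher entropy.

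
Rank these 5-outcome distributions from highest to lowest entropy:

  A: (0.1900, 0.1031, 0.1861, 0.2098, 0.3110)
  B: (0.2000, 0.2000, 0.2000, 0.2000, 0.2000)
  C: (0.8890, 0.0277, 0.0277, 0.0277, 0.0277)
B > A > C

Key insight: Entropy is maximized by uniform distributions and minimized by concentrated distributions.

- Uniform distributions have maximum entropy log₂(5) = 2.3219 bits
- The more "peaked" or concentrated a distribution, the lower its entropy

Entropies:
  H(A) = 2.2413 bits
  H(B) = 2.3219 bits
  H(C) = 0.7249 bits

Ranking: B > A > C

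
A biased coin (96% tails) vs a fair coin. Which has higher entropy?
Fair coin

The fair coin is uniform (p=0.5), maximizing binary entropy at 1 bit. The biased coin has H(0.96) ≈ 0.242 bits — its outcome is more predictable, so its entropy is lower.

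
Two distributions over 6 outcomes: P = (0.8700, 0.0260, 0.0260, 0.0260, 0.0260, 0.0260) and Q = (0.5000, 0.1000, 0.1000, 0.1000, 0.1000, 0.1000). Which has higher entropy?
Q

P is highly concentrated on one outcome (87%), making it nearly deterministic. Q spreads its mass more evenly (max 50%). The more spread-out distribution has higher entropy: H(P) ≈ 0.859 bits, H(Q) ≈ 2.161 bits.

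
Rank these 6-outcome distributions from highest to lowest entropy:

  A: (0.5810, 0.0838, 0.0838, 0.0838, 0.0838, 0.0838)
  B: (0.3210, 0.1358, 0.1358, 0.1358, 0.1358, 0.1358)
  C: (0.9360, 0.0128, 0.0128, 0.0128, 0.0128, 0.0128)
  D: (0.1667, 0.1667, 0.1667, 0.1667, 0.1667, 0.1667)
D > B > A > C

Key insight: Entropy is maximized by uniform distributions and minimized by concentrated distributions.

Entropies:
  H(A) = 1.9539 bits
  H(B) = 2.4821 bits
  H(C) = 0.4917 bits
  H(D) = 2.5850 bits

Ranking: D > B > A > C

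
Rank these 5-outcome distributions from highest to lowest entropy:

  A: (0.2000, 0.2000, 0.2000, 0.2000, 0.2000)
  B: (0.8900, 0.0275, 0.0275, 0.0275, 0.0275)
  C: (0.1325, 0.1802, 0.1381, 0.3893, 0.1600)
A > C > B

Key insight: Entropy is maximized by uniform distributions and minimized by concentrated distributions.

- Uniform distributions have maximum entropy log₂(5) = 2.3219 bits
- The more "peaked" or concentrated a distribution, the lower its entropy

Entropies:
  H(A) = 2.3219 bits
  H(B) = 0.7199 bits
  H(C) = 2.1791 bits

Ranking: A > C > B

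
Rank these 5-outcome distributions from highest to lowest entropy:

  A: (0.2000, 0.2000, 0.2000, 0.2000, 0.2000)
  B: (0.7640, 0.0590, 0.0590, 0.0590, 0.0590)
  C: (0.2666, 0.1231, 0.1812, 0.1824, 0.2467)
A > C > B

Key insight: Entropy is maximized by uniform distributions and minimized by concentrated distributions.

- Uniform distributions have maximum entropy log₂(5) = 2.3219 bits
- The more "peaked" or concentrated a distribution, the lower its entropy

Entropies:
  H(A) = 2.3219 bits
  H(B) = 1.2603 bits
  H(C) = 2.2729 bits

Ranking: A > C > B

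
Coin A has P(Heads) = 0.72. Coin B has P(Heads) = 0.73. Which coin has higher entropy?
A

For binary distributions, entropy is maximized at p=0.5 and decreases as p moves toward 0 or 1.

H(A) = H(0.72) = 0.8555 bits
H(B) = H(0.73) = 0.8415 bits

Distribution A (p=0.72) is closer to uniform (p=0.5), so it has higher entropy.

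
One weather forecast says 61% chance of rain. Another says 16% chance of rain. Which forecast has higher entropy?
61% forecast

Treat each forecast as a Bernoulli distribution. Binary entropy is maximized at p=0.5 and falls off symmetrically toward 0 or 1. The 61% forecast is closer to 50%, so it is more uncertain. H(61%) ≈ 0.965 bits, H(16%) ≈ 0.634 bits.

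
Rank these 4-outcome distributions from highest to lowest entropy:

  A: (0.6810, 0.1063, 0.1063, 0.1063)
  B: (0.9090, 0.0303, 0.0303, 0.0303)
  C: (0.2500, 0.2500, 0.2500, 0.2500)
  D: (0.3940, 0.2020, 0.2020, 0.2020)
C > D > A > B

Key insight: Entropy is maximized by uniform distributions and minimized by concentrated distributions.

Entropies:
  H(A) = 1.4089 bits
  H(B) = 0.5840 bits
  H(C) = 2.0000 bits
  H(D) = 1.9278 bits

Ranking: C > D > A > B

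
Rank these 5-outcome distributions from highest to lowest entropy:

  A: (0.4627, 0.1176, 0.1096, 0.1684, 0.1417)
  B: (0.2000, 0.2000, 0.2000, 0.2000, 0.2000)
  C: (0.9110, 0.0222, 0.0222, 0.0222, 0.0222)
B > A > C

Key insight: Entropy is maximized by uniform distributions and minimized by concentrated distributions.

- Uniform distributions have maximum entropy log₂(5) = 2.3219 bits
- The more "peaked" or concentrated a distribution, the lower its entropy

Entropies:
  H(A) = 2.0595 bits
  H(B) = 2.3219 bits
  H(C) = 0.6111 bits

Ranking: B > A > C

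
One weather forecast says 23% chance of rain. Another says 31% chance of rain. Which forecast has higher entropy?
31% forecast

Treat each forecast as a Bernoulli distribution. Binary entropy is maximized at p=0.5 and falls off symmetrically toward 0 or 1. The 31% forecast is closer to 50%, so it is more uncertain. H(23%) ≈ 0.778 bits, H(31%) ≈ 0.893 bits.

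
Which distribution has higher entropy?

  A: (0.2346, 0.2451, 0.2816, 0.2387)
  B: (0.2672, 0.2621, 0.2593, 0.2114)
A

Both distributions are close to uniform, making this a harder comparison.

H(A) = 1.9961 bits
H(B) = 1.9940 bits

The distribution closer to uniform has higher entropy.
Answer: A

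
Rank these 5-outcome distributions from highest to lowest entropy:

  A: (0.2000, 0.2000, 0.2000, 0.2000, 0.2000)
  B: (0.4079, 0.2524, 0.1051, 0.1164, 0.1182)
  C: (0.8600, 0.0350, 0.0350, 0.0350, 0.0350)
A > B > C

Key insight: Entropy is maximized by uniform distributions and minimized by concentrated distributions.

- Uniform distributions have maximum entropy log₂(5) = 2.3219 bits
- The more "peaked" or concentrated a distribution, the lower its entropy

Entropies:
  H(A) = 2.3219 bits
  H(B) = 2.0959 bits
  H(C) = 0.8642 bits

Ranking: A > B > C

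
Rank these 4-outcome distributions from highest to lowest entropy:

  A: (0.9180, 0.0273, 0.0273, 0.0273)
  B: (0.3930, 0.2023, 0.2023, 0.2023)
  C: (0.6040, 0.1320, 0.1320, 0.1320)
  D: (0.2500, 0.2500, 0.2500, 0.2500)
D > B > C > A

Key insight: Entropy is maximized by uniform distributions and minimized by concentrated distributions.

Entropies:
  H(A) = 0.5392 bits
  H(B) = 1.9288 bits
  H(C) = 1.5962 bits
  H(D) = 2.0000 bits

Ranking: D > B > C > A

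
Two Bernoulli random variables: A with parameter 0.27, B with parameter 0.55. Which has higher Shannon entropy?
B

For binary distributions, entropy is maximized at p=0.5 and decreases as p moves toward 0 or 1.

H(A) = H(0.27) = 0.8415 bits
H(B) = H(0.55) = 0.9928 bits

Distribution B (p=0.55) is closer to uniform (p=0.5), so it has higher entropy.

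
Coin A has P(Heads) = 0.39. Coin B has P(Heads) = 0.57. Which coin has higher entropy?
B

For binary distributions, entropy is maximized at p=0.5 and decreases as p moves toward 0 or 1.

H(A) = H(0.39) = 0.9648 bits
H(B) = H(0.57) = 0.9858 bits

Distribution B (p=0.57) is closer to uniform (p=0.5), so it has higher entropy.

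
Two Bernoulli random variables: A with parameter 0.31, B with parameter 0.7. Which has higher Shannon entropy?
A

For binary distributions, entropy is maximized at p=0.5 and decreases as p moves toward 0 or 1.

H(A) = H(0.31) = 0.8932 bits
H(B) = H(0.7) = 0.8813 bits

Distribution A (p=0.31) is closer to uniform (p=0.5), so it has higher entropy.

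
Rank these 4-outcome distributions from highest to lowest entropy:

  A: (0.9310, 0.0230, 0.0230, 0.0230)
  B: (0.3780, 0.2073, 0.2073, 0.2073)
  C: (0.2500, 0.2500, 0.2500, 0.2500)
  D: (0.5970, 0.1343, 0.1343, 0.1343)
C > B > D > A

Key insight: Entropy is maximized by uniform distributions and minimized by concentrated distributions.

Entropies:
  H(A) = 0.4715 bits
  H(B) = 1.9425 bits
  H(C) = 2.0000 bits
  H(D) = 1.6114 bits

Ranking: C > B > D > A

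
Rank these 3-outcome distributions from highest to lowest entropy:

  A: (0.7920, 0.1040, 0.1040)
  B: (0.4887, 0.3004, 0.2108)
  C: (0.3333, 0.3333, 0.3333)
C > B > A

Key insight: Entropy is maximized by uniform distributions and minimized by concentrated distributions.

- Uniform distributions have maximum entropy log₂(3) = 1.5850 bits
- The more "peaked" or concentrated a distribution, the lower its entropy

Entropies:
  H(A) = 0.9456 bits
  H(B) = 1.4995 bits
  H(C) = 1.5850 bits

Ranking: C > B > A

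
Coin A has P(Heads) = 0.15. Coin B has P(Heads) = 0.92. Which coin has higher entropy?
A

For binary distributions, entropy is maximized at p=0.5 and decreases as p moves toward 0 or 1.

H(A) = H(0.15) = 0.6098 bits
H(B) = H(0.92) = 0.4022 bits

Distribution A (p=0.15) is closer to uniform (p=0.5), so it has higher entropy.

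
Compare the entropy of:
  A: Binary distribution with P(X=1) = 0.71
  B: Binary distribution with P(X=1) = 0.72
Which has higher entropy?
A

For binary distributions, entropy is maximized at p=0.5 and decreases as p moves toward 0 or 1.

H(A) = H(0.71) = 0.8687 bits
H(B) = H(0.72) = 0.8555 bits

Distribution A (p=0.71) is closer to uniform (p=0.5), so it has higher entropy.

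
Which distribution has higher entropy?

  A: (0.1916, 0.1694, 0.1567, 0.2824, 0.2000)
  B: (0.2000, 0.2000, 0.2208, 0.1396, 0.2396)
B

Both distributions are close to uniform, making this a harder comparison.

H(A) = 2.2891 bits
H(B) = 2.3004 bits

The distribution closer to uniform has higher entropy.
Answer: B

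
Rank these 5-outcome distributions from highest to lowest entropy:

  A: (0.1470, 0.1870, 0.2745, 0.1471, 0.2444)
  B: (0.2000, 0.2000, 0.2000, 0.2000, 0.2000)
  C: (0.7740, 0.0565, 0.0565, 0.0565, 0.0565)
B > A > C

Key insight: Entropy is maximized by uniform distributions and minimized by concentrated distributions.

- Uniform distributions have maximum entropy log₂(5) = 2.3219 bits
- The more "peaked" or concentrated a distribution, the lower its entropy

Entropies:
  H(A) = 2.2744 bits
  H(B) = 2.3219 bits
  H(C) = 1.2230 bits

Ranking: B > A > C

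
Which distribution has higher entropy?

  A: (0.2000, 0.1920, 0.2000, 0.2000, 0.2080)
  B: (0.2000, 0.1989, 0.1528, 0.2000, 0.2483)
A

Both distributions are close to uniform, making this a harder comparison.

H(A) = 2.3215 bits
H(B) = 2.3053 bits

The distribution closer to uniform has higher entropy.
Answer: A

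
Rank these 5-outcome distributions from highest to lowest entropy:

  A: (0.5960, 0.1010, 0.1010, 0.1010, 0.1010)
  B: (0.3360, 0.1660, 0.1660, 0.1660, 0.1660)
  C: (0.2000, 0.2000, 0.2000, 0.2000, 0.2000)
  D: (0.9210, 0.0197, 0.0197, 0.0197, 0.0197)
C > B > A > D

Key insight: Entropy is maximized by uniform distributions and minimized by concentrated distributions.

Entropies:
  H(A) = 1.7812 bits
  H(B) = 2.2489 bits
  H(C) = 2.3219 bits
  H(D) = 0.5566 bits

Ranking: C > B > A > D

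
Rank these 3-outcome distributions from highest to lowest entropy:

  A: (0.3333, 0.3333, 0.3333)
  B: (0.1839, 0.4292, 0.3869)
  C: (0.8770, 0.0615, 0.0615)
A > B > C

Key insight: Entropy is maximized by uniform distributions and minimized by concentrated distributions.

- Uniform distributions have maximum entropy log₂(3) = 1.5850 bits
- The more "peaked" or concentrated a distribution, the lower its entropy

Entropies:
  H(A) = 1.5850 bits
  H(B) = 1.5031 bits
  H(C) = 0.6609 bits

Ranking: A > B > C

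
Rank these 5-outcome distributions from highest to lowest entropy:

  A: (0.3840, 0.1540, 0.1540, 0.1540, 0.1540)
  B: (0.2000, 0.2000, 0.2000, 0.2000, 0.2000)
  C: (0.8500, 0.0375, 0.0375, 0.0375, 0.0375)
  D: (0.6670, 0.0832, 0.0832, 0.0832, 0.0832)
B > A > D > C

Key insight: Entropy is maximized by uniform distributions and minimized by concentrated distributions.

Entropies:
  H(A) = 2.1928 bits
  H(B) = 2.3219 bits
  H(C) = 0.9098 bits
  H(D) = 1.5840 bits

Ranking: B > A > D > C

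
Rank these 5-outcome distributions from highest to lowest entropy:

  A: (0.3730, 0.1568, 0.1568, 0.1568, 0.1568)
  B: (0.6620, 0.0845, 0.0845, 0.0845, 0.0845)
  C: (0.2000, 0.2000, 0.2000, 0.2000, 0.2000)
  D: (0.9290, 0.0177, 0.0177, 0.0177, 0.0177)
C > A > B > D

Key insight: Entropy is maximized by uniform distributions and minimized by concentrated distributions.

Entropies:
  H(A) = 2.2069 bits
  H(B) = 1.5989 bits
  H(C) = 2.3219 bits
  H(D) = 0.5116 bits

Ranking: C > A > B > D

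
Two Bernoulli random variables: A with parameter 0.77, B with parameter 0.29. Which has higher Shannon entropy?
B

For binary distributions, entropy is maximized at p=0.5 and decreases as p moves toward 0 or 1.

H(A) = H(0.77) = 0.7780 bits
H(B) = H(0.29) = 0.8687 bits

Distribution B (p=0.29) is closer to uniform (p=0.5), so it has higher entropy.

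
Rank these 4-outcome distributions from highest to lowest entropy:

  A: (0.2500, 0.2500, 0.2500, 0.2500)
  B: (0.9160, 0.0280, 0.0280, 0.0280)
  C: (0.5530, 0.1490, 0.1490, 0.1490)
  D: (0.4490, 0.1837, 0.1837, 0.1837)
A > D > C > B

Key insight: Entropy is maximized by uniform distributions and minimized by concentrated distributions.

Entropies:
  H(A) = 2.0000 bits
  H(B) = 0.5493 bits
  H(C) = 1.7004 bits
  H(D) = 1.8658 bits

Ranking: A > D > C > B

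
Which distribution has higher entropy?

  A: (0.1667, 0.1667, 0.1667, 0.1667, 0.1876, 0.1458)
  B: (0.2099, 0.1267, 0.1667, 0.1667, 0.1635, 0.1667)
A

Both distributions are close to uniform, making this a harder comparison.

H(A) = 2.5812 bits
H(B) = 2.5699 bits

The distribution closer to uniform has higher entropy.
Answer: A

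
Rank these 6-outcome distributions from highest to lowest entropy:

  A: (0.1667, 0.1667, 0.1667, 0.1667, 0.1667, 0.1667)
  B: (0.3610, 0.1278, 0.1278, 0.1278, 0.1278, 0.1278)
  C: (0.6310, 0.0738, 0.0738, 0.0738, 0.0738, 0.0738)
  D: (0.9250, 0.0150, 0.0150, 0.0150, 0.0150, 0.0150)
A > B > C > D

Key insight: Entropy is maximized by uniform distributions and minimized by concentrated distributions.

Entropies:
  H(A) = 2.5850 bits
  H(B) = 2.4272 bits
  H(C) = 1.8067 bits
  H(D) = 0.5585 bits

Ranking: A > B > C > D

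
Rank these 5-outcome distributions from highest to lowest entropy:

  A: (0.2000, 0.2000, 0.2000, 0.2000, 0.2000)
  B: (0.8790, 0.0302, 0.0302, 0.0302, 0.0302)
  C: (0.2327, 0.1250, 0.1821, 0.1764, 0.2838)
A > C > B

Key insight: Entropy is maximized by uniform distributions and minimized by concentrated distributions.

- Uniform distributions have maximum entropy log₂(5) = 2.3219 bits
- The more "peaked" or concentrated a distribution, the lower its entropy

Entropies:
  H(A) = 2.3219 bits
  H(B) = 0.7742 bits
  H(C) = 2.2691 bits

Ranking: A > C > B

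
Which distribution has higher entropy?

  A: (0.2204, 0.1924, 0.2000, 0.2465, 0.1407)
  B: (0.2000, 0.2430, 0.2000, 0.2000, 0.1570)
B

Both distributions are close to uniform, making this a harder comparison.

H(A) = 2.2988 bits
H(B) = 2.3085 bits

The distribution closer to uniform has higher entropy.
Answer: B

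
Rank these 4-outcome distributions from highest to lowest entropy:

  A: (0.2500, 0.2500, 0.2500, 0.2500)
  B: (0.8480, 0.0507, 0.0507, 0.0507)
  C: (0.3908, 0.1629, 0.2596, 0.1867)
A > C > B

Key insight: Entropy is maximized by uniform distributions and minimized by concentrated distributions.

- Uniform distributions have maximum entropy log₂(4) = 2.0000 bits
- The more "peaked" or concentrated a distribution, the lower its entropy

Entropies:
  H(A) = 2.0000 bits
  H(B) = 0.8557 bits
  H(C) = 1.9133 bits

Ranking: A > C > B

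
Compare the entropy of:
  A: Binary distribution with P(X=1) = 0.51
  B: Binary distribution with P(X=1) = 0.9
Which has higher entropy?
A

For binary distributions, entropy is maximized at p=0.5 and decreases as p moves toward 0 or 1.

H(A) = H(0.51) = 0.9997 bits
H(B) = H(0.9) = 0.4690 bits

Distribution A (p=0.51) is closer to uniform (p=0.5), so it has higher entropy.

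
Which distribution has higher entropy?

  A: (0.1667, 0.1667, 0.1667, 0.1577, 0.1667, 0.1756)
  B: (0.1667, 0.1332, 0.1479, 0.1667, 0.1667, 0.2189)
A

Both distributions are close to uniform, making this a harder comparison.

H(A) = 2.5843 bits
H(B) = 2.5674 bits

The distribution closer to uniform has higher entropy.
Answer: A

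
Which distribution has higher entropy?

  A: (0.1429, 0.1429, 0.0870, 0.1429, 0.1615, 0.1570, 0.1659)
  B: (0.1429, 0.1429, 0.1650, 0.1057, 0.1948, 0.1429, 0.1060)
A

Both distributions are close to uniform, making this a harder comparison.

H(A) = 2.7838 bits
H(B) = 2.7776 bits

The distribution closer to uniform has higher entropy.
Answer: A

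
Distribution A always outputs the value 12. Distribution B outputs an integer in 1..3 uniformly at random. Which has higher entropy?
B

A is deterministic, so H(A) = 0. B is uniform over 3 outcomes, so H(B) = log₂(3) = 1.585 bits. Any distribution with genuine randomness has higher entropy than a deterministic one.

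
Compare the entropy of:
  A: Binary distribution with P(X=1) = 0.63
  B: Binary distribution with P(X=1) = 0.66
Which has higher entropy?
A

For binary distributions, entropy is maximized at p=0.5 and decreases as p moves toward 0 or 1.

H(A) = H(0.63) = 0.9507 bits
H(B) = H(0.66) = 0.9248 bits

Distribution A (p=0.63) is closer to uniform (p=0.5), so it has higher entropy.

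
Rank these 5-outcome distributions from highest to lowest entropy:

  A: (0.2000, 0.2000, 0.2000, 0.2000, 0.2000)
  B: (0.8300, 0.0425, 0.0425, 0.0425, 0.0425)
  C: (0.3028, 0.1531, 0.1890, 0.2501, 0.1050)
A > C > B

Key insight: Entropy is maximized by uniform distributions and minimized by concentrated distributions.

- Uniform distributions have maximum entropy log₂(5) = 2.3219 bits
- The more "peaked" or concentrated a distribution, the lower its entropy

Entropies:
  H(A) = 2.3219 bits
  H(B) = 0.9977 bits
  H(C) = 2.2322 bits

Ranking: A > C > B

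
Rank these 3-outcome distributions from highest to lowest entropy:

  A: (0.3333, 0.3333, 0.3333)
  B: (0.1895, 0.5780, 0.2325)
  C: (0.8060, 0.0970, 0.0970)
A > B > C

Key insight: Entropy is maximized by uniform distributions and minimized by concentrated distributions.

- Uniform distributions have maximum entropy log₂(3) = 1.5850 bits
- The more "peaked" or concentrated a distribution, the lower its entropy

Entropies:
  H(A) = 1.5850 bits
  H(B) = 1.4012 bits
  H(C) = 0.9038 bits

Ranking: A > B > C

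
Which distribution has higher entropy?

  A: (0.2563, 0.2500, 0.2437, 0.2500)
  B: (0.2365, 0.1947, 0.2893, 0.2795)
A

Both distributions are close to uniform, making this a harder comparison.

H(A) = 1.9998 bits
H(B) = 1.9833 bits

The distribution closer to uniform has higher entropy.
Answer: A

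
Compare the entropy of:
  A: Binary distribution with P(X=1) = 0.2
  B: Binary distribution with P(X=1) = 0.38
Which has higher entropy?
B

For binary distributions, entropy is maximized at p=0.5 and decreases as p moves toward 0 or 1.

H(A) = H(0.2) = 0.7219 bits
H(B) = H(0.38) = 0.9580 bits

Distribution B (p=0.38) is closer to uniform (p=0.5), so it has higher entropy.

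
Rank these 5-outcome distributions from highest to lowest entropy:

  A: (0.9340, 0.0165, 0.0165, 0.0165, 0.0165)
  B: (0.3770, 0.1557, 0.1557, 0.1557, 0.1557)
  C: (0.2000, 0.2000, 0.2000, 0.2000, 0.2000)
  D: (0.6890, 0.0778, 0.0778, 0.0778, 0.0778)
C > B > D > A

Key insight: Entropy is maximized by uniform distributions and minimized by concentrated distributions.

Entropies:
  H(A) = 0.4828 bits
  H(B) = 2.2019 bits
  H(C) = 2.3219 bits
  H(D) = 1.5163 bits

Ranking: C > B > D > A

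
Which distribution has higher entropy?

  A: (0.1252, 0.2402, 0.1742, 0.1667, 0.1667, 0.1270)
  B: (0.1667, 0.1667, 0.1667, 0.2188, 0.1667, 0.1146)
B

Both distributions are close to uniform, making this a harder comparison.

H(A) = 2.5486 bits
H(B) = 2.5611 bits

The distribution closer to uniform has higher entropy.
Answer: B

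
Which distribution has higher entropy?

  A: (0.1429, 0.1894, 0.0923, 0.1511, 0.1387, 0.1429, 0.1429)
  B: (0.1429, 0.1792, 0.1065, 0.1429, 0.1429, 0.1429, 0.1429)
B

Both distributions are close to uniform, making this a harder comparison.

H(A) = 2.7822 bits
H(B) = 2.7939 bits

The distribution closer to uniform has higher entropy.
Answer: B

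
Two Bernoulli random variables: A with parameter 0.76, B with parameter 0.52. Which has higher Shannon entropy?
B

For binary distributions, entropy is maximized at p=0.5 and decreases as p moves toward 0 or 1.

H(A) = H(0.76) = 0.7950 bits
H(B) = H(0.52) = 0.9988 bits

Distribution B (p=0.52) is closer to uniform (p=0.5), so it has higher entropy.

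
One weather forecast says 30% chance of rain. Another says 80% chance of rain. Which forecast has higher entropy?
30% forecast

Treat each forecast as a Bernoulli distribution. Binary entropy is maximized at p=0.5 and falls off symmetrically toward 0 or 1. The 30% forecast is closer to 50%, so it is more uncertain. H(30%) ≈ 0.881 bits, H(80%) ≈ 0.722 bits.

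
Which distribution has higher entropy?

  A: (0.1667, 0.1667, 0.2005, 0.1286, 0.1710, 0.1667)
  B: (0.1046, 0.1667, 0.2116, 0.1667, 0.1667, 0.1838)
A

Both distributions are close to uniform, making this a harder comparison.

H(A) = 2.5734 bits
H(B) = 2.5564 bits

The distribution closer to uniform has higher entropy.
Answer: A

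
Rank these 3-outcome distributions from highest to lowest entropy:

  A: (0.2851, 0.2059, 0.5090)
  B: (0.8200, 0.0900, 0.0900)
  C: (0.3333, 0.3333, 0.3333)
C > A > B

Key insight: Entropy is maximized by uniform distributions and minimized by concentrated distributions.

- Uniform distributions have maximum entropy log₂(3) = 1.5850 bits
- The more "peaked" or concentrated a distribution, the lower its entropy

Entropies:
  H(A) = 1.4815 bits
  H(B) = 0.8601 bits
  H(C) = 1.5850 bits

Ranking: C > A > B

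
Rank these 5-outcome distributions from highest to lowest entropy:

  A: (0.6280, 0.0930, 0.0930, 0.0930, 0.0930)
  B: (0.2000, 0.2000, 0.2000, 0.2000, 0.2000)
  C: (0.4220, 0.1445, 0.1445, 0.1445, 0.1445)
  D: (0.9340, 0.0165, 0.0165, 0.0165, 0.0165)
B > C > A > D

Key insight: Entropy is maximized by uniform distributions and minimized by concentrated distributions.

Entropies:
  H(A) = 1.6962 bits
  H(B) = 2.3219 bits
  H(C) = 2.1384 bits
  H(D) = 0.4828 bits

Ranking: B > C > A > D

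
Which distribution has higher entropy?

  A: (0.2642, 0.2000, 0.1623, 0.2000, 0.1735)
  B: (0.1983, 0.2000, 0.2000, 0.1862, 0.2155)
B

Both distributions are close to uniform, making this a harder comparison.

H(A) = 2.3003 bits
H(B) = 2.3204 bits

The distribution closer to uniform has higher entropy.
Answer: B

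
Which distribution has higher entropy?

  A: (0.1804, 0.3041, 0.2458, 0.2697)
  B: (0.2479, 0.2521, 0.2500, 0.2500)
B

Both distributions are close to uniform, making this a harder comparison.

H(A) = 1.9755 bits
H(B) = 2.0000 bits

The distribution closer to uniform has higher entropy.
Answer: B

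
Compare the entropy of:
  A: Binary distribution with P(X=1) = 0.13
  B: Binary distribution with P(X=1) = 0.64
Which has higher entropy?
B

For binary distributions, entropy is maximized at p=0.5 and decreases as p moves toward 0 or 1.

H(A) = H(0.13) = 0.5574 bits
H(B) = H(0.64) = 0.9427 bits

Distribution B (p=0.64) is closer to uniform (p=0.5), so it has higher entropy.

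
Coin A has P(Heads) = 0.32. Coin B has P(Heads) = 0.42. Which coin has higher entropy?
B

For binary distributions, entropy is maximized at p=0.5 and decreases as p moves toward 0 or 1.

H(A) = H(0.32) = 0.9044 bits
H(B) = H(0.42) = 0.9815 bits

Distribution B (p=0.42) is closer to uniform (p=0.5), so it has higher entropy.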